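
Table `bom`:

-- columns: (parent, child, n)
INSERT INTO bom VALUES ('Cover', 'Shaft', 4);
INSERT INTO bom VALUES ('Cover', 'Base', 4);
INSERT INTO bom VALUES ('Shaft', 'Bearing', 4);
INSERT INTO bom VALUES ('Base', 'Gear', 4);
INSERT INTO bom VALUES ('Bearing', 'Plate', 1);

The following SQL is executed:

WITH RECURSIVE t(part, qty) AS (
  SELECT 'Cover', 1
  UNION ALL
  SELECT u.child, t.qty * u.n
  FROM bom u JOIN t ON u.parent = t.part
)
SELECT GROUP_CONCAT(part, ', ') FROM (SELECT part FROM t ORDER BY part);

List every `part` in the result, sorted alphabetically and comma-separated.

Base: (Cover, qty=1).
Iteration 1: components of {Cover} -> Base = 1*4 = 4, Shaft = 1*4 = 4.
Iteration 2: components of {Base,Shaft} -> Bearing = 4*4 = 16, Gear = 4*4 = 16.
Iteration 3: components of {Bearing,Gear} -> Plate = 16*1 = 16.
Iteration 4: no further components; recursion stops.

Base, Bearing, Cover, Gear, Plate, Shaft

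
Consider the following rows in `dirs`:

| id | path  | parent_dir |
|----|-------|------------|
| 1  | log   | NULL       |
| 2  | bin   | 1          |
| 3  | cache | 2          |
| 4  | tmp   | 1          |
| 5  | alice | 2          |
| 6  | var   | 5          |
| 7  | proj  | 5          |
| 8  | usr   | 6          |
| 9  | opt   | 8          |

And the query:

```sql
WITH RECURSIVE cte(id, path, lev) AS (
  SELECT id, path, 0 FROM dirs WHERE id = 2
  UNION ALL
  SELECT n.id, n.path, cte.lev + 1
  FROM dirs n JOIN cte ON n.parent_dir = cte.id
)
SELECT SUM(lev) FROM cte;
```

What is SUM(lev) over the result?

13

Base: id=2 (bin) at lev 0.
Iteration 1: rows with parent_dir in {2} -> cache (id 3, lev 1), alice (id 5, lev 1).
Iteration 2: rows with parent_dir in {3,5} -> var (id 6, lev 2), proj (id 7, lev 2).
Iteration 3: rows with parent_dir in {6,7} -> usr (id 8, lev 3).
Iteration 4: rows with parent_dir in {8} -> opt (id 9, lev 4).
Iteration 5: no rows with parent_dir in {9}; recursion stops.
SUM(lev) = 0 + 1 + 1 + 2 + 2 + 3 + 4 = 13.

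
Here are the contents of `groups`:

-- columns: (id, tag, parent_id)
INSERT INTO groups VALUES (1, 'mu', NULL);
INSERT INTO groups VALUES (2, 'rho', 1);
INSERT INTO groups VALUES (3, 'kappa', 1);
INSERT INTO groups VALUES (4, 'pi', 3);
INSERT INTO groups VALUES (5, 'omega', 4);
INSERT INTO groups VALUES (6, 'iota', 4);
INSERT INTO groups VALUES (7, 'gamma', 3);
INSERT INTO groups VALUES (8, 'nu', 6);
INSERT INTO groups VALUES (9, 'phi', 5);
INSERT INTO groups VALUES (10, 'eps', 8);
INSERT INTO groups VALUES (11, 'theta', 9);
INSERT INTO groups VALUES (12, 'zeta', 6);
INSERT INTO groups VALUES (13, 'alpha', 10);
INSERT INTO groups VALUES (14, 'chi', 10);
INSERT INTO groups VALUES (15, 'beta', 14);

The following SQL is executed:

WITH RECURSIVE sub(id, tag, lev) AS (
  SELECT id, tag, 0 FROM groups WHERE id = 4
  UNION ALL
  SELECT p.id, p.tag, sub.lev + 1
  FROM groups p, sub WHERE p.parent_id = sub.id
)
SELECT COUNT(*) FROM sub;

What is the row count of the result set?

11

Base: id=4 (pi) at lev 0.
Iteration 1: rows with parent_id in {4} -> omega (id 5, lev 1), iota (id 6, lev 1).
Iteration 2: rows with parent_id in {5,6} -> nu (id 8, lev 2), phi (id 9, lev 2), zeta (id 12, lev 2).
Iteration 3: rows with parent_id in {8,9,12} -> eps (id 10, lev 3), theta (id 11, lev 3).
Iteration 4: rows with parent_id in {10,11} -> alpha (id 13, lev 4), chi (id 14, lev 4).
Iteration 5: rows with parent_id in {13,14} -> beta (id 15, lev 5).
Iteration 6: no rows with parent_id in {15}; recursion stops.
Total rows emitted: 11.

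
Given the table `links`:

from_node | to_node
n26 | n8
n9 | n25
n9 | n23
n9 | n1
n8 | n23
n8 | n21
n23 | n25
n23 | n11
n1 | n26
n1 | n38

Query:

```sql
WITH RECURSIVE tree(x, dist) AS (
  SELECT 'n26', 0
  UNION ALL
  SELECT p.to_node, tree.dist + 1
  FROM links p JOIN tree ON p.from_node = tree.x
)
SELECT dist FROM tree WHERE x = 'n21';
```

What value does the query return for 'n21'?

2

Base: (n26, dist=0).
Iteration 1: edges from {n26} -> (n8, dist=1).
Iteration 2: edges from {n8} -> (n21, dist=2), (n23, dist=2).
Iteration 3: edges from {n21,n23} -> (n11, dist=3), (n25, dist=3).
Iteration 4: no outgoing edges from {n11,n25}; recursion stops.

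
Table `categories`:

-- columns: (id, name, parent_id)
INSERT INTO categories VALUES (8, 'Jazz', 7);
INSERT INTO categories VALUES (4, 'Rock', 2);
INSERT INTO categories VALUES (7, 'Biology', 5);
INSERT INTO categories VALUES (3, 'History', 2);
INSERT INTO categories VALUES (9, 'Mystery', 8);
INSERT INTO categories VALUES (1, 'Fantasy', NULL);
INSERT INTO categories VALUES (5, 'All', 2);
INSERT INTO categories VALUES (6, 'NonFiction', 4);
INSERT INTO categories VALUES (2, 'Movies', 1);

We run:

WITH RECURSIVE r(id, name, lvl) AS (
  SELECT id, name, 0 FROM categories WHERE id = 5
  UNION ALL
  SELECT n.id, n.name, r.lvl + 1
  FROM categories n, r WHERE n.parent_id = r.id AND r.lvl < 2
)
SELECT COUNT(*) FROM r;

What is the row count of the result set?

Base: id=5 (All) at lvl 0.
Iteration 1: rows with parent_id in {5} -> Biology (id 7, lvl 1).
Iteration 2: rows with parent_id in {7} -> Jazz (id 8, lvl 2).
Iteration 3: lvl < 2 fails for all current rows; recursion stops.
Total rows emitted: 3.

3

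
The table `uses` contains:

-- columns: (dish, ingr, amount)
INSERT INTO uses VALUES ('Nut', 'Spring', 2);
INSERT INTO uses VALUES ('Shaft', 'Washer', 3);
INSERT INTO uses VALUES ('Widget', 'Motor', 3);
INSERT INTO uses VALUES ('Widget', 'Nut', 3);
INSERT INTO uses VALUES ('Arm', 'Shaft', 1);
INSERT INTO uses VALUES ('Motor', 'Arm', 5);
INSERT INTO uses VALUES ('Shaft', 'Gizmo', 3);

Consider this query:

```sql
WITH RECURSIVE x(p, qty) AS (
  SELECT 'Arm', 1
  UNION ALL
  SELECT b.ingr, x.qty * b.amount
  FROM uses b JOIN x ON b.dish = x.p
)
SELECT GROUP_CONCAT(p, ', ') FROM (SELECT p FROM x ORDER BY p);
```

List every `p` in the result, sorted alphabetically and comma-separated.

Arm, Gizmo, Shaft, Washer

Base: (Arm, qty=1).
Iteration 1: components of {Arm} -> Shaft = 1*1 = 1.
Iteration 2: components of {Shaft} -> Gizmo = 1*3 = 3, Washer = 1*3 = 3.
Iteration 3: no further components; recursion stops.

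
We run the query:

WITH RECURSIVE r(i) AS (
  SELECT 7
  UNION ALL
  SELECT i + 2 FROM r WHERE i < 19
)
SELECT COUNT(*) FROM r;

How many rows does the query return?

Base: i=7.
Iteration 1: 7 < 19 holds -> i = 7 + 2 = 9.
Iteration 2: 9 < 19 holds -> i = 9 + 2 = 11.
Iteration 3: 11 < 19 holds -> i = 11 + 2 = 13.
Iteration 4: 13 < 19 holds -> i = 13 + 2 = 15.
Iteration 5: 15 < 19 holds -> i = 15 + 2 = 17.
Iteration 6: 17 < 19 holds -> i = 17 + 2 = 19.
Iteration 7: 19 < 19 fails; recursion stops.
Total rows emitted: 7.

7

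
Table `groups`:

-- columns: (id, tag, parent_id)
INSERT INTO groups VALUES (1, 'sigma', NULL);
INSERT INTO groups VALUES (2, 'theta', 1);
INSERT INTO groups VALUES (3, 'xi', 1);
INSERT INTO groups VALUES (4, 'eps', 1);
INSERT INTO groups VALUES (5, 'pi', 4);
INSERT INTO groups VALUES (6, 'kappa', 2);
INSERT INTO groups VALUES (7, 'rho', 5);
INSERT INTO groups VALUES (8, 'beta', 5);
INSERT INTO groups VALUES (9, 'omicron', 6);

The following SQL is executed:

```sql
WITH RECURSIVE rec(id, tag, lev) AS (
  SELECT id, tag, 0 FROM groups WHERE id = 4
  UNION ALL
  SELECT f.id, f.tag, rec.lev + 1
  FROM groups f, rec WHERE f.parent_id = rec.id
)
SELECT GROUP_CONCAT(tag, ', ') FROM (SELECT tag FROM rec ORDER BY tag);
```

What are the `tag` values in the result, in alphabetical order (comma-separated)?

beta, eps, pi, rho

Base: id=4 (eps) at lev 0.
Iteration 1: rows with parent_id in {4} -> pi (id 5, lev 1).
Iteration 2: rows with parent_id in {5} -> rho (id 7, lev 2), beta (id 8, lev 2).
Iteration 3: no rows with parent_id in {7,8}; recursion stops.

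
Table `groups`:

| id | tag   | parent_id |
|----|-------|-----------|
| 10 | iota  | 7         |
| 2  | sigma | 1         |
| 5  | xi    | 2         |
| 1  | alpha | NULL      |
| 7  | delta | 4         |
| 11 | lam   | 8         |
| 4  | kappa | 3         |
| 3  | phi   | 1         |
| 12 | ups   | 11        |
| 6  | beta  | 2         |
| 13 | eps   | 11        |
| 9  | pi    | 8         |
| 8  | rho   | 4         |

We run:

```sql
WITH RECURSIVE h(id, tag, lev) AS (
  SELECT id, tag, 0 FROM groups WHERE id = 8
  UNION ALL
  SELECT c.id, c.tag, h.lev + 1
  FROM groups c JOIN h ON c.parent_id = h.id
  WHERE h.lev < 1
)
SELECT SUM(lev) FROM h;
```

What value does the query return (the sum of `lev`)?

Base: id=8 (rho) at lev 0.
Iteration 1: rows with parent_id in {8} -> pi (id 9, lev 1), lam (id 11, lev 1).
Iteration 2: lev < 1 fails for all current rows; recursion stops.
SUM(lev) = 0 + 1 + 1 = 2.

2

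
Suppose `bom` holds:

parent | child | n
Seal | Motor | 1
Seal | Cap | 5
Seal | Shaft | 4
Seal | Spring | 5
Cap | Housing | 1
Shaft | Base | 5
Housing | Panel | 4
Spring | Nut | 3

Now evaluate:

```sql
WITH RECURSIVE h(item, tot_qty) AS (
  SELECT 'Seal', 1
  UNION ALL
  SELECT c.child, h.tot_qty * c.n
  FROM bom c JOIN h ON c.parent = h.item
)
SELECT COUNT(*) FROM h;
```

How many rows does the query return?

Base: (Seal, tot_qty=1).
Iteration 1: components of {Seal} -> Cap = 1*5 = 5, Motor = 1*1 = 1, Shaft = 1*4 = 4, Spring = 1*5 = 5.
Iteration 2: components of {Cap,Motor,Shaft,Spring} -> Base = 4*5 = 20, Housing = 5*1 = 5, Nut = 5*3 = 15.
Iteration 3: components of {Base,Housing,Nut} -> Panel = 5*4 = 20.
Iteration 4: no further components; recursion stops.
Total rows emitted: 9.

9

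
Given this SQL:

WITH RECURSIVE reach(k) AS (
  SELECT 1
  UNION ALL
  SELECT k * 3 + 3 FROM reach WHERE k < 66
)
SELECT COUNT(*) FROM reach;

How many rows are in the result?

Base: k=1.
Iteration 1: 1 < 66 holds -> k = 1 * 3 + 3 = 6.
Iteration 2: 6 < 66 holds -> k = 6 * 3 + 3 = 21.
Iteration 3: 21 < 66 holds -> k = 21 * 3 + 3 = 66.
Iteration 4: 66 < 66 fails; recursion stops.
Total rows emitted: 4.

4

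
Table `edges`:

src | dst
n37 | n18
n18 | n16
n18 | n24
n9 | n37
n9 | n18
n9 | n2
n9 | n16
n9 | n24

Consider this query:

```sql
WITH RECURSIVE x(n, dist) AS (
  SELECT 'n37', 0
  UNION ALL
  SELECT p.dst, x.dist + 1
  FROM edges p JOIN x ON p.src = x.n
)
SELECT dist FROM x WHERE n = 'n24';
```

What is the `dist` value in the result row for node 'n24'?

Base: (n37, dist=0).
Iteration 1: edges from {n37} -> (n18, dist=1).
Iteration 2: edges from {n18} -> (n16, dist=2), (n24, dist=2).
Iteration 3: no outgoing edges from {n16,n24}; recursion stops.

2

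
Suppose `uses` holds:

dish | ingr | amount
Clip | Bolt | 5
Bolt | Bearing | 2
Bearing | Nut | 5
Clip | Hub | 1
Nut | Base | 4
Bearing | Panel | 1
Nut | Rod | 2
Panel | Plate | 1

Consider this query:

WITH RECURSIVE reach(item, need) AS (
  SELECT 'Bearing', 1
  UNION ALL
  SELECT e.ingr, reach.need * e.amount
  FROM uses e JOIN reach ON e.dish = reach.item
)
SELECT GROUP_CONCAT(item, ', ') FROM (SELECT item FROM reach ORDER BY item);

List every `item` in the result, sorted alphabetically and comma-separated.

Base: (Bearing, need=1).
Iteration 1: components of {Bearing} -> Nut = 1*5 = 5, Panel = 1*1 = 1.
Iteration 2: components of {Nut,Panel} -> Base = 5*4 = 20, Plate = 1*1 = 1, Rod = 5*2 = 10.
Iteration 3: no further components; recursion stops.

Base, Bearing, Nut, Panel, Plate, Rod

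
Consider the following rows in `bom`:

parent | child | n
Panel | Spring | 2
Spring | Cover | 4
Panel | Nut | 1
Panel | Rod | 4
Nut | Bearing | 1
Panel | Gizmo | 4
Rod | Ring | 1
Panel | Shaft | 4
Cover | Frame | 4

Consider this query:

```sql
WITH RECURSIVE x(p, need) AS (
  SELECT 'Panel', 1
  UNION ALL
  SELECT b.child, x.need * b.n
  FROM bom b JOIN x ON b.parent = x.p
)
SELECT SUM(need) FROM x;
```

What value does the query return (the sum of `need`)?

61

Base: (Panel, need=1).
Iteration 1: components of {Panel} -> Gizmo = 1*4 = 4, Nut = 1*1 = 1, Rod = 1*4 = 4, Shaft = 1*4 = 4, Spring = 1*2 = 2.
Iteration 2: components of {Gizmo,Nut,Rod,Shaft,Spring} -> Bearing = 1*1 = 1, Cover = 2*4 = 8, Ring = 4*1 = 4.
Iteration 3: components of {Bearing,Cover,Ring} -> Frame = 8*4 = 32.
Iteration 4: no further components; recursion stops.
SUM(need) = 1 + 2 + 1 + 4 + 4 + 4 + 8 + 1 + 4 + 32 = 61.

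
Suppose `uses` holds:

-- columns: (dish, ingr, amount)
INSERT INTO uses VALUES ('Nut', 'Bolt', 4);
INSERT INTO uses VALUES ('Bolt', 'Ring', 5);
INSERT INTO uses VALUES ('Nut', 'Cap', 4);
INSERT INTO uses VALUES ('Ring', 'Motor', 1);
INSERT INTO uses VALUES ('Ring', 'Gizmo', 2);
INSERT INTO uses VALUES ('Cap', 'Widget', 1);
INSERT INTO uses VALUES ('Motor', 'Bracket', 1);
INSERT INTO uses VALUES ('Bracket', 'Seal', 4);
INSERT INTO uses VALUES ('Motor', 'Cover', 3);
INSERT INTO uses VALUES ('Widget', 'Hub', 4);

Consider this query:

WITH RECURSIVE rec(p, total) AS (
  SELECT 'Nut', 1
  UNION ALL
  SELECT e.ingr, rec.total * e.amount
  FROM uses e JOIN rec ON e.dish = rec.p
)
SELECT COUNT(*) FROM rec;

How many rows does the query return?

11

Base: (Nut, total=1).
Iteration 1: components of {Nut} -> Bolt = 1*4 = 4, Cap = 1*4 = 4.
Iteration 2: components of {Bolt,Cap} -> Ring = 4*5 = 20, Widget = 4*1 = 4.
Iteration 3: components of {Ring,Widget} -> Gizmo = 20*2 = 40, Hub = 4*4 = 16, Motor = 20*1 = 20.
Iteration 4: components of {Gizmo,Hub,Motor} -> Bracket = 20*1 = 20, Cover = 20*3 = 60.
Iteration 5: components of {Bracket,Cover} -> Seal = 20*4 = 80.
Iteration 6: no further components; recursion stops.
Total rows emitted: 11.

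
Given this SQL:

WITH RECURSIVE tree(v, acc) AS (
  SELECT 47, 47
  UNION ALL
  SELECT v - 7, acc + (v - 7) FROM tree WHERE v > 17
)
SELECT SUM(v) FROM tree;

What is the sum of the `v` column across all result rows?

177

Base: v=47, acc=47.
Iteration 1: 47 > 17 holds -> v = 47 - 7 = 40, acc = 47 + 40 = 87.
Iteration 2: 40 > 17 holds -> v = 40 - 7 = 33, acc = 87 + 33 = 120.
Iteration 3: 33 > 17 holds -> v = 33 - 7 = 26, acc = 120 + 26 = 146.
Iteration 4: 26 > 17 holds -> v = 26 - 7 = 19, acc = 146 + 19 = 165.
Iteration 5: 19 > 17 holds -> v = 19 - 7 = 12, acc = 165 + 12 = 177.
Iteration 6: 12 > 17 fails; recursion stops.
SUM(v) = 47 + 40 + 33 + 26 + 19 + 12 = 177.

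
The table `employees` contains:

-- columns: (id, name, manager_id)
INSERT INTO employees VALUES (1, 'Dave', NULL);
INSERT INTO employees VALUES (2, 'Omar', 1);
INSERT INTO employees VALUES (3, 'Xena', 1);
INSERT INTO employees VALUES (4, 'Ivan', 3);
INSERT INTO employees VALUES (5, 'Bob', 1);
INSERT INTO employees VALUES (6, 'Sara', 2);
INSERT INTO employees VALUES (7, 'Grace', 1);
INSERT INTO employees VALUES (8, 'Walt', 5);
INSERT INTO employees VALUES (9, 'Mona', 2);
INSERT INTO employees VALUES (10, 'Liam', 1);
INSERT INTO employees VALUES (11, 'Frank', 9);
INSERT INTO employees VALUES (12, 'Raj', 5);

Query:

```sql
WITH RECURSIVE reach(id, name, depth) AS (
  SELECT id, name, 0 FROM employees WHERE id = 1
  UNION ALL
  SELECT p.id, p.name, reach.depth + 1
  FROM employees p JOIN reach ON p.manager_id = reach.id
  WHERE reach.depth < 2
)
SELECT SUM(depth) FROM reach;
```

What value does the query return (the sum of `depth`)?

15

Base: id=1 (Dave) at depth 0.
Iteration 1: rows with manager_id in {1} -> Omar (id 2, depth 1), Xena (id 3, depth 1), Bob (id 5, depth 1), Grace (id 7, depth 1), Liam (id 10, depth 1).
Iteration 2: rows with manager_id in {2,3,5,7,10} -> Ivan (id 4, depth 2), Sara (id 6, depth 2), Walt (id 8, depth 2), Mona (id 9, depth 2), Raj (id 12, depth 2).
Iteration 3: depth < 2 fails for all current rows; recursion stops.
SUM(depth) = 0 + 1 + 1 + 1 + 1 + 1 + 2 + 2 + 2 + 2 + 2 = 15.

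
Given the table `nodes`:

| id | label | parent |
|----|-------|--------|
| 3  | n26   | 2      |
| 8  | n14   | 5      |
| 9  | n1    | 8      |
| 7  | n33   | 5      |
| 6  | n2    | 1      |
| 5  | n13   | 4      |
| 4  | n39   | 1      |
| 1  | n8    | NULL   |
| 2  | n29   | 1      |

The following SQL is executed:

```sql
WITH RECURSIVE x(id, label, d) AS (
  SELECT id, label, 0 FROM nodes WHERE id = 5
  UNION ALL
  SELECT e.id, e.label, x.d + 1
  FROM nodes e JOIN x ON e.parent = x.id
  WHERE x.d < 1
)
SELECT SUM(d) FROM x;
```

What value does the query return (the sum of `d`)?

2

Base: id=5 (n13) at d 0.
Iteration 1: rows with parent in {5} -> n33 (id 7, d 1), n14 (id 8, d 1).
Iteration 2: d < 1 fails for all current rows; recursion stops.
SUM(d) = 0 + 1 + 1 = 2.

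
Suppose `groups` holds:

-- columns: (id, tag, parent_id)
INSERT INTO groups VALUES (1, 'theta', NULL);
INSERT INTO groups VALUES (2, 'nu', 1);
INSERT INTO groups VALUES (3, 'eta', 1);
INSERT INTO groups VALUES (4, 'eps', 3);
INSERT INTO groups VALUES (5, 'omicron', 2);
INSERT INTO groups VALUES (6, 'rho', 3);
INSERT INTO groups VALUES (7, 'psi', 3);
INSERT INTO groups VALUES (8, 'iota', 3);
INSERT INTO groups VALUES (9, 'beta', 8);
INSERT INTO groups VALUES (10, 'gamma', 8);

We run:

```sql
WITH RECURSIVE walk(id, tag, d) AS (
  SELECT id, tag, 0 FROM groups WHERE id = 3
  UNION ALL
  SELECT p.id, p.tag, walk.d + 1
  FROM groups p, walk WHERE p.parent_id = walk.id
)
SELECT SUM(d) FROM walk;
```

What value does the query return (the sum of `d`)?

8

Base: id=3 (eta) at d 0.
Iteration 1: rows with parent_id in {3} -> eps (id 4, d 1), rho (id 6, d 1), psi (id 7, d 1), iota (id 8, d 1).
Iteration 2: rows with parent_id in {4,6,7,8} -> beta (id 9, d 2), gamma (id 10, d 2).
Iteration 3: no rows with parent_id in {9,10}; recursion stops.
SUM(d) = 0 + 1 + 1 + 1 + 1 + 2 + 2 = 8.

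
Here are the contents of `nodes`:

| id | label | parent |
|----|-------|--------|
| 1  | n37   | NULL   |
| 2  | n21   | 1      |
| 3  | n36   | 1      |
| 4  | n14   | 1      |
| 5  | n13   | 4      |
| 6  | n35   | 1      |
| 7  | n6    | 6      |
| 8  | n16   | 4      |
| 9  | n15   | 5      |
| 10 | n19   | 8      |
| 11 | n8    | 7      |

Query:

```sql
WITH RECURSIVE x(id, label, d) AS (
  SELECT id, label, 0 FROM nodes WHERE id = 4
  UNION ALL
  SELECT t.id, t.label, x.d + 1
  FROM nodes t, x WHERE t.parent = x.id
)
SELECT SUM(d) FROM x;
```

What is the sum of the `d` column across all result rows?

Base: id=4 (n14) at d 0.
Iteration 1: rows with parent in {4} -> n13 (id 5, d 1), n16 (id 8, d 1).
Iteration 2: rows with parent in {5,8} -> n15 (id 9, d 2), n19 (id 10, d 2).
Iteration 3: no rows with parent in {9,10}; recursion stops.
SUM(d) = 0 + 1 + 1 + 2 + 2 = 6.

6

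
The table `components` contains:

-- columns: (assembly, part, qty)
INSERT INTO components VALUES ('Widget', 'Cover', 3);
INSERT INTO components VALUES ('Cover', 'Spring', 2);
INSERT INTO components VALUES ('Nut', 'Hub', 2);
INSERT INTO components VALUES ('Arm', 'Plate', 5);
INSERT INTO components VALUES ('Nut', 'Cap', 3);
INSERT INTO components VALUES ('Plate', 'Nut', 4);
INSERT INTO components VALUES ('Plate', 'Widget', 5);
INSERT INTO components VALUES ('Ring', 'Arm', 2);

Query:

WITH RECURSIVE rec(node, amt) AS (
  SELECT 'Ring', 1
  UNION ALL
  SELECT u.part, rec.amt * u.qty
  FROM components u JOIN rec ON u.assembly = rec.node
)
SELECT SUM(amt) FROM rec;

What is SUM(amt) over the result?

Base: (Ring, amt=1).
Iteration 1: components of {Ring} -> Arm = 1*2 = 2.
Iteration 2: components of {Arm} -> Plate = 2*5 = 10.
Iteration 3: components of {Plate} -> Nut = 10*4 = 40, Widget = 10*5 = 50.
Iteration 4: components of {Nut,Widget} -> Cap = 40*3 = 120, Cover = 50*3 = 150, Hub = 40*2 = 80.
Iteration 5: components of {Cap,Cover,Hub} -> Spring = 150*2 = 300.
Iteration 6: no further components; recursion stops.
SUM(amt) = 1 + 2 + 10 + 50 + 40 + 150 + 80 + 120 + 300 = 753.

753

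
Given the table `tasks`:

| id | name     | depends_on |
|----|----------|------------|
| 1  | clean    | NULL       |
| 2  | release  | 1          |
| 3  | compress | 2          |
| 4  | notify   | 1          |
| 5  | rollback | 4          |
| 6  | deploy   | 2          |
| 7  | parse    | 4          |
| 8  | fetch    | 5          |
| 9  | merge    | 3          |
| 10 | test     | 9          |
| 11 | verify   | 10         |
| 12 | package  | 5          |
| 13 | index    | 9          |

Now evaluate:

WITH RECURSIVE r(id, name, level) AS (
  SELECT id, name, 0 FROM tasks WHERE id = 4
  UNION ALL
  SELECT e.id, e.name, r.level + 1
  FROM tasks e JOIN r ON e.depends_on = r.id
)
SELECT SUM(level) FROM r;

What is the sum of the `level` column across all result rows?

Base: id=4 (notify) at level 0.
Iteration 1: rows with depends_on in {4} -> rollback (id 5, level 1), parse (id 7, level 1).
Iteration 2: rows with depends_on in {5,7} -> fetch (id 8, level 2), package (id 12, level 2).
Iteration 3: no rows with depends_on in {8,12}; recursion stops.
SUM(level) = 0 + 1 + 1 + 2 + 2 = 6.

6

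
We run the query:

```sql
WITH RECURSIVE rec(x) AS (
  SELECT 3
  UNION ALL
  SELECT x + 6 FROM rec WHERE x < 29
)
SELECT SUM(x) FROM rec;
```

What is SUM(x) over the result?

Base: x=3.
Iteration 1: 3 < 29 holds -> x = 3 + 6 = 9.
Iteration 2: 9 < 29 holds -> x = 9 + 6 = 15.
Iteration 3: 15 < 29 holds -> x = 15 + 6 = 21.
Iteration 4: 21 < 29 holds -> x = 21 + 6 = 27.
Iteration 5: 27 < 29 holds -> x = 27 + 6 = 33.
Iteration 6: 33 < 29 fails; recursion stops.
SUM(x) = 3 + 9 + 15 + 21 + 27 + 33 = 108.

108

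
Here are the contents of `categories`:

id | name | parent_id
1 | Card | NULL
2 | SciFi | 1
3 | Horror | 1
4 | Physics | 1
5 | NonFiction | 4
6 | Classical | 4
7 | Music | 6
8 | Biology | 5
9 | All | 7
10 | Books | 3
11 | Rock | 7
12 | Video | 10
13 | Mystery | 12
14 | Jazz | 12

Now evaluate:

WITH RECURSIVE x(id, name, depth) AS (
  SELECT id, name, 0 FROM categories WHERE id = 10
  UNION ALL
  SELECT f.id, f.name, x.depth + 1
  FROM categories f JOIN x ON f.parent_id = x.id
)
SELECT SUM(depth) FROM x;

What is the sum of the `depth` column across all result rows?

Base: id=10 (Books) at depth 0.
Iteration 1: rows with parent_id in {10} -> Video (id 12, depth 1).
Iteration 2: rows with parent_id in {12} -> Mystery (id 13, depth 2), Jazz (id 14, depth 2).
Iteration 3: no rows with parent_id in {13,14}; recursion stops.
SUM(depth) = 0 + 1 + 2 + 2 = 5.

5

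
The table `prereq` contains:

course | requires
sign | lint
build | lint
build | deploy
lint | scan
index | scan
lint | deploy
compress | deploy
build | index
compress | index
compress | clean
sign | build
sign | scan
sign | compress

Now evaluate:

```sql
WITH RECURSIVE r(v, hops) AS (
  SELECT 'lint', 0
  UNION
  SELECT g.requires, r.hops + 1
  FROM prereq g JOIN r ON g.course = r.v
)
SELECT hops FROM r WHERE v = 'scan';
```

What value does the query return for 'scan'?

1

Base: (lint, hops=0).
Iteration 1: edges from {lint} -> (deploy, hops=1), (scan, hops=1).
Iteration 2: no outgoing edges from {deploy,scan}; recursion stops.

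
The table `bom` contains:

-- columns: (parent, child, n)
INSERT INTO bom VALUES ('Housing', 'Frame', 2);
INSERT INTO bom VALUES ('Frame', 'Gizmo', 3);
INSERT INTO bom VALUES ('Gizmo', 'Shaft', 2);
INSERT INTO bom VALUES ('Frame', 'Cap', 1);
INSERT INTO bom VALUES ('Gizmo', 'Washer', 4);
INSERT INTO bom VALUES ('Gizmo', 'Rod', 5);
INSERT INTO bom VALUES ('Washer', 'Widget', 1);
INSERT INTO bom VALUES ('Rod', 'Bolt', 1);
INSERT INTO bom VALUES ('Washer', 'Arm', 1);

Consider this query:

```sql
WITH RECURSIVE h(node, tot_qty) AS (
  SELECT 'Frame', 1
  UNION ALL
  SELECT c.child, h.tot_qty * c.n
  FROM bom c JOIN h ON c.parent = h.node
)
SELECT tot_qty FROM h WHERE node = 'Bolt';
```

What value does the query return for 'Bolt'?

15

Base: (Frame, tot_qty=1).
Iteration 1: components of {Frame} -> Cap = 1*1 = 1, Gizmo = 1*3 = 3.
Iteration 2: components of {Cap,Gizmo} -> Rod = 3*5 = 15, Shaft = 3*2 = 6, Washer = 3*4 = 12.
Iteration 3: components of {Rod,Shaft,Washer} -> Arm = 12*1 = 12, Bolt = 15*1 = 15, Widget = 12*1 = 12.
Iteration 4: no further components; recursion stops.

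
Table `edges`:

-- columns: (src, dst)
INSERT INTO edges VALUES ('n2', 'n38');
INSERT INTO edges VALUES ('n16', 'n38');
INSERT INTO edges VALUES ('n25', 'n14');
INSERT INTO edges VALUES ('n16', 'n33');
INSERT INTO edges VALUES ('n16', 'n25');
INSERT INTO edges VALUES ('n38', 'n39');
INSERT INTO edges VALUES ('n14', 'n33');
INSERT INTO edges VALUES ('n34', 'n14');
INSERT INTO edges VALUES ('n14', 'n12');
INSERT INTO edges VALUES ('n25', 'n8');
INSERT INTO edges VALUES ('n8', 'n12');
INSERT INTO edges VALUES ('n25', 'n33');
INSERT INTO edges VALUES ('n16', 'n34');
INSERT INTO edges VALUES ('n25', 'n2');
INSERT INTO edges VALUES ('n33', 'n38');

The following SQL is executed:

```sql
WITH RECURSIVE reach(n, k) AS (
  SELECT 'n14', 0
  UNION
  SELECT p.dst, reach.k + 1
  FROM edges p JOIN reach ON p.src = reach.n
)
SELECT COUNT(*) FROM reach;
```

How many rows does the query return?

5

Base: (n14, k=0).
Iteration 1: edges from {n14} -> (n12, k=1), (n33, k=1).
Iteration 2: edges from {n12,n33} -> (n38, k=2).
Iteration 3: edges from {n38} -> (n39, k=3).
Iteration 4: no outgoing edges from {n39}; recursion stops.
Total rows emitted: 5.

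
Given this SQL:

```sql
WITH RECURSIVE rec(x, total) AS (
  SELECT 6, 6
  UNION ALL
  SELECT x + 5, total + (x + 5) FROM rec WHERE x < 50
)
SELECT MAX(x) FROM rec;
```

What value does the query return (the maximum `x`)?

51

Base: x=6, total=6.
Iteration 1: 6 < 50 holds -> x = 6 + 5 = 11, total = 6 + 11 = 17.
Iteration 2: 11 < 50 holds -> x = 11 + 5 = 16, total = 17 + 16 = 33.
Iteration 3: 16 < 50 holds -> x = 16 + 5 = 21, total = 33 + 21 = 54.
Iteration 4: 21 < 50 holds -> x = 21 + 5 = 26, total = 54 + 26 = 80.
Iteration 5: 26 < 50 holds -> x = 26 + 5 = 31, total = 80 + 31 = 111.
Iteration 6: 31 < 50 holds -> x = 31 + 5 = 36, total = 111 + 36 = 147.
Iteration 7: 36 < 50 holds -> x = 36 + 5 = 41, total = 147 + 41 = 188.
Iteration 8: 41 < 50 holds -> x = 41 + 5 = 46, total = 188 + 46 = 234.
Iteration 9: 46 < 50 holds -> x = 46 + 5 = 51, total = 234 + 51 = 285.
Iteration 10: 51 < 50 fails; recursion stops.
x values: 6, 11, 16, 21, 26, 31, 36, 41, 46, 51; the maximum is 51.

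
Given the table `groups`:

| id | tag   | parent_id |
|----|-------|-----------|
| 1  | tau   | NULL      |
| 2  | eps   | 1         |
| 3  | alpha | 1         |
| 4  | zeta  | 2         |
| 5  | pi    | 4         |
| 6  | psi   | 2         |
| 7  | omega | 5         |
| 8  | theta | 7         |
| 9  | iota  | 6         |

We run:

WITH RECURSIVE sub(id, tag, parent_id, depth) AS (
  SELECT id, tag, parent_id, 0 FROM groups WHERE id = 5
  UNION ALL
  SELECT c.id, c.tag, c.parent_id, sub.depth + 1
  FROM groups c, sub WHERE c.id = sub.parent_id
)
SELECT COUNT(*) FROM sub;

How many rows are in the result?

4

Base: id=5 (pi), parent_id=4, depth 0.
Iteration 1: join on id=4 -> zeta (id 4, parent_id=2, depth 1).
Iteration 2: join on id=2 -> eps (id 2, parent_id=1, depth 2).
Iteration 3: join on id=1 -> tau (id 1, parent_id=NULL, depth 3).
Iteration 4: parent_id is NULL; no match; recursion stops.
Total rows emitted: 4.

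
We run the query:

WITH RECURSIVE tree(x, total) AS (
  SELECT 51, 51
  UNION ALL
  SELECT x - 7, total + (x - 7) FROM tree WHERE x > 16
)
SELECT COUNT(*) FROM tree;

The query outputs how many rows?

Base: x=51, total=51.
Iteration 1: 51 > 16 holds -> x = 51 - 7 = 44, total = 51 + 44 = 95.
Iteration 2: 44 > 16 holds -> x = 44 - 7 = 37, total = 95 + 37 = 132.
Iteration 3: 37 > 16 holds -> x = 37 - 7 = 30, total = 132 + 30 = 162.
Iteration 4: 30 > 16 holds -> x = 30 - 7 = 23, total = 162 + 23 = 185.
Iteration 5: 23 > 16 holds -> x = 23 - 7 = 16, total = 185 + 16 = 201.
Iteration 6: 16 > 16 fails; recursion stops.
Total rows emitted: 6.

6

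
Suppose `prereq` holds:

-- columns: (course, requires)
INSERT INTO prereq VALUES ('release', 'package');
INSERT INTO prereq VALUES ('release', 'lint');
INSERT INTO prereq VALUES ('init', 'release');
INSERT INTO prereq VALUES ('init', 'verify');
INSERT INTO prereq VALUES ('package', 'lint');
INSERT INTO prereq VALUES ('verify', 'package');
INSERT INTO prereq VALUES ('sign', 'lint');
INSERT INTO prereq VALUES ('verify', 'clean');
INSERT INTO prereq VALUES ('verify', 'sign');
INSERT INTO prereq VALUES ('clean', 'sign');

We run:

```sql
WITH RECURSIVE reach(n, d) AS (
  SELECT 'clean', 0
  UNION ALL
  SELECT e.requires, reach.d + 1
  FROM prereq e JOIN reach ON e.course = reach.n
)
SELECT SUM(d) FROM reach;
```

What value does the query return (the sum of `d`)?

3

Base: (clean, d=0).
Iteration 1: edges from {clean} -> (sign, d=1).
Iteration 2: edges from {sign} -> (lint, d=2).
Iteration 3: no outgoing edges from {lint}; recursion stops.
SUM(d) = 0 + 1 + 2 = 3.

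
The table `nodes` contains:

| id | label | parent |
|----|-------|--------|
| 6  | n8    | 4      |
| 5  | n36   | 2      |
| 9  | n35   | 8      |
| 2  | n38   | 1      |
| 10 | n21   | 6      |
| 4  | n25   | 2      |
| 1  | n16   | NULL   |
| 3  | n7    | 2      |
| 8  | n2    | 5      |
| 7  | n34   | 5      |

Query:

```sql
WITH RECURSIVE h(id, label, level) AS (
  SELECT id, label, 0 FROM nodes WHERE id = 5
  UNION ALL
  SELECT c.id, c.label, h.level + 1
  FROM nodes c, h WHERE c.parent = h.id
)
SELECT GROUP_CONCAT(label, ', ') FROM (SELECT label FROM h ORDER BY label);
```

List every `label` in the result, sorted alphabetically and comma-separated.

Base: id=5 (n36) at level 0.
Iteration 1: rows with parent in {5} -> n34 (id 7, level 1), n2 (id 8, level 1).
Iteration 2: rows with parent in {7,8} -> n35 (id 9, level 2).
Iteration 3: no rows with parent in {9}; recursion stops.

n2, n34, n35, n36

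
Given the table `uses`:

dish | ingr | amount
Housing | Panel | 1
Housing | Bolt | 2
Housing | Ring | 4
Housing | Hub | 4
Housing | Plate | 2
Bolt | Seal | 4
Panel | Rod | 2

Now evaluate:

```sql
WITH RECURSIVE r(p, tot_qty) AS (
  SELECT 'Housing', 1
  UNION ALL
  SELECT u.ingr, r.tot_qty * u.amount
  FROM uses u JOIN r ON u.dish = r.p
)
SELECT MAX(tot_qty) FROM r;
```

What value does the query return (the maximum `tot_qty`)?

Base: (Housing, tot_qty=1).
Iteration 1: components of {Housing} -> Bolt = 1*2 = 2, Hub = 1*4 = 4, Panel = 1*1 = 1, Plate = 1*2 = 2, Ring = 1*4 = 4.
Iteration 2: components of {Bolt,Hub,Panel,Plate,Ring} -> Rod = 1*2 = 2, Seal = 2*4 = 8.
Iteration 3: no further components; recursion stops.
tot_qty values: 1, 1, 2, 4, 4, 2, 2, 8; the maximum is 8.

8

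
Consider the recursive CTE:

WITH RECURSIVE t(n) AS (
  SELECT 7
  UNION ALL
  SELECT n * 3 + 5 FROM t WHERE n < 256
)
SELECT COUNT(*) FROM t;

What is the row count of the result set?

5

Base: n=7.
Iteration 1: 7 < 256 holds -> n = 7 * 3 + 5 = 26.
Iteration 2: 26 < 256 holds -> n = 26 * 3 + 5 = 83.
Iteration 3: 83 < 256 holds -> n = 83 * 3 + 5 = 254.
Iteration 4: 254 < 256 holds -> n = 254 * 3 + 5 = 767.
Iteration 5: 767 < 256 fails; recursion stops.
Total rows emitted: 5.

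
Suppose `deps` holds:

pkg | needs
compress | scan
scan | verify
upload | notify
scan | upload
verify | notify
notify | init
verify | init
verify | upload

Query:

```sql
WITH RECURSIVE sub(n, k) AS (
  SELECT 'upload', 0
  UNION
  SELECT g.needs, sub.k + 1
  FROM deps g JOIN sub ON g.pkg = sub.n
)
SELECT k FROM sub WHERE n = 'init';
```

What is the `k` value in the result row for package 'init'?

2

Base: (upload, k=0).
Iteration 1: edges from {upload} -> (notify, k=1).
Iteration 2: edges from {notify} -> (init, k=2).
Iteration 3: no outgoing edges from {init}; recursion stops.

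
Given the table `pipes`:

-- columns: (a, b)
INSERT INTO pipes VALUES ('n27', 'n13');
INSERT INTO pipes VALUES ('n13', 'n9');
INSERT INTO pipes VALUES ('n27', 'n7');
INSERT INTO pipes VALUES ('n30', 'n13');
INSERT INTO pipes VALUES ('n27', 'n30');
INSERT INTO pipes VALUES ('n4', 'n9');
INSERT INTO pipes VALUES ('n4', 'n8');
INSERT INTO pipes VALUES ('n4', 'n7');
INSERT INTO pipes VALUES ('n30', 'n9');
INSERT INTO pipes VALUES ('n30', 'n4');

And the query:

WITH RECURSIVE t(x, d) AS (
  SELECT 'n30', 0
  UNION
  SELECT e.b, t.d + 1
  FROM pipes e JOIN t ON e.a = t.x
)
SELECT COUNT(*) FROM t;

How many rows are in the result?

7

Base: (n30, d=0).
Iteration 1: edges from {n30} -> (n13, d=1), (n4, d=1), (n9, d=1).
Iteration 2: edges from {n13,n4,n9} -> (n7, d=2), (n8, d=2), (n9, d=2). [UNION drops 1 duplicate row(s)]
Iteration 3: no outgoing edges from {n7,n8,n9}; recursion stops.
Total rows emitted: 7.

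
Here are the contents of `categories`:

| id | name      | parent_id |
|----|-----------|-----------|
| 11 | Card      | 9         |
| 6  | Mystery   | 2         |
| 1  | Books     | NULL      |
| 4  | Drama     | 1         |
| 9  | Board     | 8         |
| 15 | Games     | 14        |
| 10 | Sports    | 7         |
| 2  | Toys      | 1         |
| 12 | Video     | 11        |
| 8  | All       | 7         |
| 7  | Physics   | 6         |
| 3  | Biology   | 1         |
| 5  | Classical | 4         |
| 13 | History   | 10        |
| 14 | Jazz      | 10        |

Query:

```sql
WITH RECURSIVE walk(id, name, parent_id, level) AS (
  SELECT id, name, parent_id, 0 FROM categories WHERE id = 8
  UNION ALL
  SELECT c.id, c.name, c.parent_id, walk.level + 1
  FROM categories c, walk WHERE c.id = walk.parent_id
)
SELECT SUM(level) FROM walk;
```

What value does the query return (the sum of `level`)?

Base: id=8 (All), parent_id=7, level 0.
Iteration 1: join on id=7 -> Physics (id 7, parent_id=6, level 1).
Iteration 2: join on id=6 -> Mystery (id 6, parent_id=2, level 2).
Iteration 3: join on id=2 -> Toys (id 2, parent_id=1, level 3).
Iteration 4: join on id=1 -> Books (id 1, parent_id=NULL, level 4).
Iteration 5: parent_id is NULL; no match; recursion stops.
SUM(level) = 0 + 1 + 2 + 3 + 4 = 10.

10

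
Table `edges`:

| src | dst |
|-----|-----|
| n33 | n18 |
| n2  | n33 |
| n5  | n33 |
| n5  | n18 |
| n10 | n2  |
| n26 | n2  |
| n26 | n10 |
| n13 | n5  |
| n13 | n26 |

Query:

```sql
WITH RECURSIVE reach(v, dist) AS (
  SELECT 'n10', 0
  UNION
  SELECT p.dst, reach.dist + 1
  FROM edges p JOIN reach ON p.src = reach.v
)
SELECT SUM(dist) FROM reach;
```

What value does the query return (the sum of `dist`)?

Base: (n10, dist=0).
Iteration 1: edges from {n10} -> (n2, dist=1).
Iteration 2: edges from {n2} -> (n33, dist=2).
Iteration 3: edges from {n33} -> (n18, dist=3).
Iteration 4: no outgoing edges from {n18}; recursion stops.
SUM(dist) = 0 + 1 + 2 + 3 = 6.

6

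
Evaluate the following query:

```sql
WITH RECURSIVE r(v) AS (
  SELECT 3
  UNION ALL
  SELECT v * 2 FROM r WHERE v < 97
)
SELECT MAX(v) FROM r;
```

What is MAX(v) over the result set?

192

Base: v=3.
Iteration 1: 3 < 97 holds -> v = 3 * 2 = 6.
Iteration 2: 6 < 97 holds -> v = 6 * 2 = 12.
Iteration 3: 12 < 97 holds -> v = 12 * 2 = 24.
Iteration 4: 24 < 97 holds -> v = 24 * 2 = 48.
Iteration 5: 48 < 97 holds -> v = 48 * 2 = 96.
Iteration 6: 96 < 97 holds -> v = 96 * 2 = 192.
Iteration 7: 192 < 97 fails; recursion stops.
v values: 3, 6, 12, 24, 48, 96, 192; the maximum is 192.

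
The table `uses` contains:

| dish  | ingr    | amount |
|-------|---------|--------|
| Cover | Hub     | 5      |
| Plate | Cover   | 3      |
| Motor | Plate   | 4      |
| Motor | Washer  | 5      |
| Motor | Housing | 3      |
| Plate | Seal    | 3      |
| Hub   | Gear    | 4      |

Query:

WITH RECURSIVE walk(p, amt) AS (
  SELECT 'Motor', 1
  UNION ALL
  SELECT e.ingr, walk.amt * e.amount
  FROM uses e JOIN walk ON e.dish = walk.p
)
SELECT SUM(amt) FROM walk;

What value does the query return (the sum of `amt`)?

Base: (Motor, amt=1).
Iteration 1: components of {Motor} -> Housing = 1*3 = 3, Plate = 1*4 = 4, Washer = 1*5 = 5.
Iteration 2: components of {Housing,Plate,Washer} -> Cover = 4*3 = 12, Seal = 4*3 = 12.
Iteration 3: components of {Cover,Seal} -> Hub = 12*5 = 60.
Iteration 4: components of {Hub} -> Gear = 60*4 = 240.
Iteration 5: no further components; recursion stops.
SUM(amt) = 1 + 4 + 3 + 5 + 12 + 12 + 60 + 240 = 337.

337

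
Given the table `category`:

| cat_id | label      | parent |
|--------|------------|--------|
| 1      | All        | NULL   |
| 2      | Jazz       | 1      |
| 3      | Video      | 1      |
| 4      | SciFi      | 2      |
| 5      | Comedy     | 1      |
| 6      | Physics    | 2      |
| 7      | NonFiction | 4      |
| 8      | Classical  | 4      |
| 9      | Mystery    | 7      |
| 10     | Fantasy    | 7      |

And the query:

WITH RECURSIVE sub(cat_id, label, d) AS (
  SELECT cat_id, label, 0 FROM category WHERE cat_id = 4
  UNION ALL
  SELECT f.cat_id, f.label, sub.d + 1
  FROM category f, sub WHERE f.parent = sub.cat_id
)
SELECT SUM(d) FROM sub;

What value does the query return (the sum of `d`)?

6

Base: cat_id=4 (SciFi) at d 0.
Iteration 1: rows with parent in {4} -> NonFiction (id 7, d 1), Classical (id 8, d 1).
Iteration 2: rows with parent in {7,8} -> Mystery (id 9, d 2), Fantasy (id 10, d 2).
Iteration 3: no rows with parent in {9,10}; recursion stops.
SUM(d) = 0 + 1 + 1 + 2 + 2 = 6.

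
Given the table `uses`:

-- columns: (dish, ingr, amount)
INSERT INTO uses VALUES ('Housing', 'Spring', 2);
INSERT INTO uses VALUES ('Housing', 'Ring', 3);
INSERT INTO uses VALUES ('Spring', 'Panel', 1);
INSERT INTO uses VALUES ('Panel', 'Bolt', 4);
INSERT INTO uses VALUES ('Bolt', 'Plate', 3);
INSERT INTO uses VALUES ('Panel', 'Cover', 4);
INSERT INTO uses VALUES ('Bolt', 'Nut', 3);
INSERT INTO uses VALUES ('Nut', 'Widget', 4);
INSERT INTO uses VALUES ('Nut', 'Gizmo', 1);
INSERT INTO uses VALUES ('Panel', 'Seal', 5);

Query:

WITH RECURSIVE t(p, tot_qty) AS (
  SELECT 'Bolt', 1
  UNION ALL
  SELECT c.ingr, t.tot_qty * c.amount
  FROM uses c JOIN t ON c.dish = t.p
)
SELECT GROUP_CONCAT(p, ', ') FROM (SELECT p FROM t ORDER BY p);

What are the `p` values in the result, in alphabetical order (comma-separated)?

Bolt, Gizmo, Nut, Plate, Widget

Base: (Bolt, tot_qty=1).
Iteration 1: components of {Bolt} -> Nut = 1*3 = 3, Plate = 1*3 = 3.
Iteration 2: components of {Nut,Plate} -> Gizmo = 3*1 = 3, Widget = 3*4 = 12.
Iteration 3: no further components; recursion stops.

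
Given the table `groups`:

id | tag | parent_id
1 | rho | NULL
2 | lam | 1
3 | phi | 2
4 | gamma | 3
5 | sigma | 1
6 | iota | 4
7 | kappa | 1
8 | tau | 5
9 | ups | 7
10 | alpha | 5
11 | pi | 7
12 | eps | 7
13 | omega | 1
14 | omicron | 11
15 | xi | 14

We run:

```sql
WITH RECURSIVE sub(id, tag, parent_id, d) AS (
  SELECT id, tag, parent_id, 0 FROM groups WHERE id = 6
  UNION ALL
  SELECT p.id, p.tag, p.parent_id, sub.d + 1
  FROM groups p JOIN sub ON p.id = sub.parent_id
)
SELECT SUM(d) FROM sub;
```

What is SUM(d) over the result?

Base: id=6 (iota), parent_id=4, d 0.
Iteration 1: join on id=4 -> gamma (id 4, parent_id=3, d 1).
Iteration 2: join on id=3 -> phi (id 3, parent_id=2, d 2).
Iteration 3: join on id=2 -> lam (id 2, parent_id=1, d 3).
Iteration 4: join on id=1 -> rho (id 1, parent_id=NULL, d 4).
Iteration 5: parent_id is NULL; no match; recursion stops.
SUM(d) = 0 + 1 + 2 + 3 + 4 = 10.

10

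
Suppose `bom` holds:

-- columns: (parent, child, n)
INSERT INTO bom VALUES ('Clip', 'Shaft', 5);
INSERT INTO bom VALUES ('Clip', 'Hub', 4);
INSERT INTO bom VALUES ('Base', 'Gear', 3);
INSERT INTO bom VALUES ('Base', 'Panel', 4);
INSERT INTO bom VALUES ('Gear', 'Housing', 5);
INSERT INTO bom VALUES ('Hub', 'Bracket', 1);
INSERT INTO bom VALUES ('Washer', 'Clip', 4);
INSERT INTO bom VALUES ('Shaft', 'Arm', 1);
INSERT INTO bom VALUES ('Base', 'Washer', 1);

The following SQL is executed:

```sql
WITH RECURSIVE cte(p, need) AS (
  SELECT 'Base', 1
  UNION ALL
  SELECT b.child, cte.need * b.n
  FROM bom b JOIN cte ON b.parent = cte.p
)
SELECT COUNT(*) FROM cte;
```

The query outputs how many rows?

Base: (Base, need=1).
Iteration 1: components of {Base} -> Gear = 1*3 = 3, Panel = 1*4 = 4, Washer = 1*1 = 1.
Iteration 2: components of {Gear,Panel,Washer} -> Clip = 1*4 = 4, Housing = 3*5 = 15.
Iteration 3: components of {Clip,Housing} -> Hub = 4*4 = 16, Shaft = 4*5 = 20.
Iteration 4: components of {Hub,Shaft} -> Arm = 20*1 = 20, Bracket = 16*1 = 16.
Iteration 5: no further components; recursion stops.
Total rows emitted: 10.

10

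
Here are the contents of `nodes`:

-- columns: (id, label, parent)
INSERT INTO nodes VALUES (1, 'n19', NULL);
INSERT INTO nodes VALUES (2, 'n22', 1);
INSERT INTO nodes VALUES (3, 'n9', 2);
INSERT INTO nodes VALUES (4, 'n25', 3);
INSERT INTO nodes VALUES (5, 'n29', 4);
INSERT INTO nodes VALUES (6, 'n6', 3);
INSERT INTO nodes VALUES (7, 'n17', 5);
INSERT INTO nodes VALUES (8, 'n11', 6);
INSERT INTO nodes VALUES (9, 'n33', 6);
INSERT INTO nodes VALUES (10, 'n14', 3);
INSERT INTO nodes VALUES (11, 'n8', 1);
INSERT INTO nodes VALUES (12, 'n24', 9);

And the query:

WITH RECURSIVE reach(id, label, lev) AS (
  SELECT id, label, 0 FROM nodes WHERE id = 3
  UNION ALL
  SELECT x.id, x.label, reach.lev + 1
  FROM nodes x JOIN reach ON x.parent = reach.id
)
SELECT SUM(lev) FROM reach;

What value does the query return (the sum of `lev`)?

15

Base: id=3 (n9) at lev 0.
Iteration 1: rows with parent in {3} -> n25 (id 4, lev 1), n6 (id 6, lev 1), n14 (id 10, lev 1).
Iteration 2: rows with parent in {4,6,10} -> n29 (id 5, lev 2), n11 (id 8, lev 2), n33 (id 9, lev 2).
Iteration 3: rows with parent in {5,8,9} -> n17 (id 7, lev 3), n24 (id 12, lev 3).
Iteration 4: no rows with parent in {7,12}; recursion stops.
SUM(lev) = 0 + 1 + 1 + 1 + 2 + 2 + 2 + 3 + 3 = 15.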